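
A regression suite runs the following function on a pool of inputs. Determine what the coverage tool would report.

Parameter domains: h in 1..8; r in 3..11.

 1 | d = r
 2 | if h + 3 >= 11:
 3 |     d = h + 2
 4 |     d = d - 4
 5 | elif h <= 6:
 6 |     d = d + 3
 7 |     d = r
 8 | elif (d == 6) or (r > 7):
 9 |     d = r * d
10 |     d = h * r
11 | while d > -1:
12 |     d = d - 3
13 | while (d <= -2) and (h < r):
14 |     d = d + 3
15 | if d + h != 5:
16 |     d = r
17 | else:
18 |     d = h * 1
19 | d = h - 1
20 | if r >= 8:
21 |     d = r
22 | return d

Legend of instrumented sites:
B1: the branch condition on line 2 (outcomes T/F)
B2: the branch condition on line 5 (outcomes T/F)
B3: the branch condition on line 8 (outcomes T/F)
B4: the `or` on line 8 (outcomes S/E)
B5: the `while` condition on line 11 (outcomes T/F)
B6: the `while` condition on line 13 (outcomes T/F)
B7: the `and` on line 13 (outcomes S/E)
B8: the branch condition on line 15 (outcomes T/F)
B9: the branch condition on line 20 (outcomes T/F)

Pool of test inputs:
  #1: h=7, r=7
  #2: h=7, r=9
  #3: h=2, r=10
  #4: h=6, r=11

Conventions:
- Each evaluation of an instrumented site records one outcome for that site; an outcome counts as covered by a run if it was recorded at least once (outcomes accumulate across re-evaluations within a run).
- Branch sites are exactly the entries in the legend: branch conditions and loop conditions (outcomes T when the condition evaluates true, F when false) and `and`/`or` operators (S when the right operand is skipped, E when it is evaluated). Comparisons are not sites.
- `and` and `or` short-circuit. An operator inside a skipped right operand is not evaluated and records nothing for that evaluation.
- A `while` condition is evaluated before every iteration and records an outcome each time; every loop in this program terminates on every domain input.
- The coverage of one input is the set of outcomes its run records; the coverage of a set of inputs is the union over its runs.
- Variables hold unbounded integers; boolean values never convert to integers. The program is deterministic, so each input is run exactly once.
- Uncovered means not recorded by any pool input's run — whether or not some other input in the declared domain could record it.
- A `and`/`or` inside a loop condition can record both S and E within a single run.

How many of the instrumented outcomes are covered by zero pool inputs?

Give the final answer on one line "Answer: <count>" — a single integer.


input #1, h=7, r=7: events B1->F, B2->F, B4->E, B3->F, B5->T, B5->T, B5->T, B5->F, B7->E, B6->F, B8->F, B9->F; outcomes B1=F, B2=F, B3=F, B4=E, B5=T, B5=F, B6=F, B7=E, B8=F, B9=F
input #2, h=7, r=9: events B1->F, B2->F, B4->E, B3->T, B5->T, B5->T, B5->T, B5->T, B5->T, B5->T, B5->T, B5->T, B5->T, B5->T, ...; outcomes B1=F, B2=F, B3=T, B4=E, B5=T, B5=F, B6=T, B6=F, B7=S, B7=E, B8=T, B9=T
input #3, h=2, r=10: events B1->F, B2->T, B5->T, B5->T, B5->T, B5->T, B5->F, B7->E, B6->T, B7->S, B6->F, B8->T, B9->T; outcomes B1=F, B2=T, B5=T, B5=F, B6=T, B6=F, B7=S, B7=E, B8=T, B9=T
input #4, h=6, r=11: events B1->F, B2->T, B5->T, B5->T, B5->T, B5->T, B5->F, B7->S, B6->F, B8->F, B9->T; outcomes B1=F, B2=T, B5=T, B5=F, B6=F, B7=S, B8=F, B9=T
union over the pool: B1=F, B2=T, B2=F, B3=T, B3=F, B4=E, B5=T, B5=F, B6=T, B6=F, B7=S, B7=E, B8=T, B8=F, B9=T, B9=F
uncovered (2 of 18): B1=T, B4=S
Answer: 2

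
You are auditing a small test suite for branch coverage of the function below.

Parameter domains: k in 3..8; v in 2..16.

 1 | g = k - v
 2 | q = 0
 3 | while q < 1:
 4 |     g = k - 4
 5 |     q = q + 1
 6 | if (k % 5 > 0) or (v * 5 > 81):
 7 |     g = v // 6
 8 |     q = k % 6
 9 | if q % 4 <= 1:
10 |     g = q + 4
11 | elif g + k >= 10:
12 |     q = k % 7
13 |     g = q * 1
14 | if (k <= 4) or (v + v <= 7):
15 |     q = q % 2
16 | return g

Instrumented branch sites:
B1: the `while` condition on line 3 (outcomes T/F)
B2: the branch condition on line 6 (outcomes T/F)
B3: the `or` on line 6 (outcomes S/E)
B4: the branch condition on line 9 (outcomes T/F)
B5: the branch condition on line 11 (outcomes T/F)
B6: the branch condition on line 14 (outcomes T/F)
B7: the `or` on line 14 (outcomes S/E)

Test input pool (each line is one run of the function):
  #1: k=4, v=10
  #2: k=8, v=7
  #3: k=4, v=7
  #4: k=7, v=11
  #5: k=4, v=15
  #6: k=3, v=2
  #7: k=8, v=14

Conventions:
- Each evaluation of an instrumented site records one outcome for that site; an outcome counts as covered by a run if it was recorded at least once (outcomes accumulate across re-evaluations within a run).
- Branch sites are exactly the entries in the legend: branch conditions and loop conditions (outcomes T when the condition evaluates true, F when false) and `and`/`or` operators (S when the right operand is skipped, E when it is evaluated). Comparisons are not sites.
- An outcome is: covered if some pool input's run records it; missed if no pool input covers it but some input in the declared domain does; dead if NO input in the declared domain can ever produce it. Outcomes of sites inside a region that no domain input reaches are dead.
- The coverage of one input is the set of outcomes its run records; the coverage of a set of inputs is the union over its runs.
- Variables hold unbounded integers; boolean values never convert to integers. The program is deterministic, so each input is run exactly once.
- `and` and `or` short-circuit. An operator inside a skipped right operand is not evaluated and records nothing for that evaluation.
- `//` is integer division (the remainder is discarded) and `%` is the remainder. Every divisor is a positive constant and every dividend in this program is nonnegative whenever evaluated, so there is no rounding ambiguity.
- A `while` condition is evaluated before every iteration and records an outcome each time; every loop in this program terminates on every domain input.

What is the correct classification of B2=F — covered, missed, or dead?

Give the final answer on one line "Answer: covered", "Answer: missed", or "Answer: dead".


no pool input records B2=F
but domain input (k=5, v=2) does record it -> reachable, so missed
Answer: missed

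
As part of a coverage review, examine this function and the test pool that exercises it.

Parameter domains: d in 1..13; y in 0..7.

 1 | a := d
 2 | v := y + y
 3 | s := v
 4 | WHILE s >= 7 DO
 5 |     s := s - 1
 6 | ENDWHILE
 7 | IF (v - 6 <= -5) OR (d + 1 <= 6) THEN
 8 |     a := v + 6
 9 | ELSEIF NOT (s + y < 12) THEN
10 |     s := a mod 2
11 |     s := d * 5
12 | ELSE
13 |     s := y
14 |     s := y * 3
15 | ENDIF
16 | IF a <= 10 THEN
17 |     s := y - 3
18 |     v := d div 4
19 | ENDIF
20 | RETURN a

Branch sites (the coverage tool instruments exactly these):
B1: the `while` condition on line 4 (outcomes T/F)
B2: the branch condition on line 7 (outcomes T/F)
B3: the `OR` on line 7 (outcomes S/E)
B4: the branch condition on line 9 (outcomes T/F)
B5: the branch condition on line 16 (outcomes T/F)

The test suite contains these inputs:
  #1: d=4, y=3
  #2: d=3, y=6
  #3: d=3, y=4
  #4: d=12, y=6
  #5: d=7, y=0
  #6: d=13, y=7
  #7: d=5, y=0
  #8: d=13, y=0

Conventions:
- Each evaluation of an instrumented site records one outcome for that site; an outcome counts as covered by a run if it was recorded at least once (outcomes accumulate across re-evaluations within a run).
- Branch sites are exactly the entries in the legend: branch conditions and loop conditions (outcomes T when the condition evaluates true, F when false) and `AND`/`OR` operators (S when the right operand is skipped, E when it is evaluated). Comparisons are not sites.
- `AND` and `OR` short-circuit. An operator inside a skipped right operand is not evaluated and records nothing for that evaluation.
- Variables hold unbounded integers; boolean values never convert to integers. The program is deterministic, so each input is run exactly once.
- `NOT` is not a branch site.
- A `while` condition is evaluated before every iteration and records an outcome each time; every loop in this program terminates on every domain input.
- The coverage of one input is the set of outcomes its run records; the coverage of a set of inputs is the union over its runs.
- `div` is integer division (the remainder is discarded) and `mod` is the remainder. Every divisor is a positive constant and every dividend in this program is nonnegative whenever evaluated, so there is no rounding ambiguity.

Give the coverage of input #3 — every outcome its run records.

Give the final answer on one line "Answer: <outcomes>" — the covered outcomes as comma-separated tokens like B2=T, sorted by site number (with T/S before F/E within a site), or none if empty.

Running input #3 (d=3, y=4), event by event:
  B1->T, B1->T, B1->F, B3->E, B2->T, B5->F
distinct outcomes covered: B1=T, B1=F, B2=T, B3=E, B5=F

Answer: B1=T, B1=F, B2=T, B3=E, B5=F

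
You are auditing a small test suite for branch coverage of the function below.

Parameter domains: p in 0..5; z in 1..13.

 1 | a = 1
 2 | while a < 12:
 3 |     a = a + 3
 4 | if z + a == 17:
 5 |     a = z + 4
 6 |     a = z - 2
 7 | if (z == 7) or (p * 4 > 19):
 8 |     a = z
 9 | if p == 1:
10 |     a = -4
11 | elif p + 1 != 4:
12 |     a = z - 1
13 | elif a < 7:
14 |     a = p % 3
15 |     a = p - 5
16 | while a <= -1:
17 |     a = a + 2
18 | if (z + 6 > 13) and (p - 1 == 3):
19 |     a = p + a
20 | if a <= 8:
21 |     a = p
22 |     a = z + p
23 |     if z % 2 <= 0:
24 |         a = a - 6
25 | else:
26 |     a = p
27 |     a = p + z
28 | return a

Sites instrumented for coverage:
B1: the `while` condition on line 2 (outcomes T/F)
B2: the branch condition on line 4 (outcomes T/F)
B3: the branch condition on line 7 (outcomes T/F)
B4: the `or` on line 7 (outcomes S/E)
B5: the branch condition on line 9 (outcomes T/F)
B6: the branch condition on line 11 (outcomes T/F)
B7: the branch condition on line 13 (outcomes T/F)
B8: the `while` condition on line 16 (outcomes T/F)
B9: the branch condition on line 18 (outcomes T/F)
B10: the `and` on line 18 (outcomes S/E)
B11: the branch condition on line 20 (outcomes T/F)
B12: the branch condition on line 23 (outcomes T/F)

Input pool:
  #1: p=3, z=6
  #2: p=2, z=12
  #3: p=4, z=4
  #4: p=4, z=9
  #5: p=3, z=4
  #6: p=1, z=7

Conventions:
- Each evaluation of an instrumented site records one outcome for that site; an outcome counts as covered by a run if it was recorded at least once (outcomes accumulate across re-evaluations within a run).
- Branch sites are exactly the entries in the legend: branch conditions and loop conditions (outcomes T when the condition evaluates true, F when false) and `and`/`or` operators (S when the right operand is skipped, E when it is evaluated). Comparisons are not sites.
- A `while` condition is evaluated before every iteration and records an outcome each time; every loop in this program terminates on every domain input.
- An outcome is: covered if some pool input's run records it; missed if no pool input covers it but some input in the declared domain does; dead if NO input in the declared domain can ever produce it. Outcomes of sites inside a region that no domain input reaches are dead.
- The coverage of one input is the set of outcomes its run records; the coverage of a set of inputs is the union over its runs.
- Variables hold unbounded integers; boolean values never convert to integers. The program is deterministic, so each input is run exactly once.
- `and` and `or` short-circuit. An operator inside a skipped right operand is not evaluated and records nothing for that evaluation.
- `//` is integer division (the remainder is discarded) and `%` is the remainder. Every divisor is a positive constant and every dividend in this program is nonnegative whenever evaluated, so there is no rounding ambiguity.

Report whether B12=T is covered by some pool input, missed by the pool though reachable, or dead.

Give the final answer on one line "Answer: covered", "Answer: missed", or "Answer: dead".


B12=T is recorded by pool input(s) 3, 5 -> covered
Answer: covered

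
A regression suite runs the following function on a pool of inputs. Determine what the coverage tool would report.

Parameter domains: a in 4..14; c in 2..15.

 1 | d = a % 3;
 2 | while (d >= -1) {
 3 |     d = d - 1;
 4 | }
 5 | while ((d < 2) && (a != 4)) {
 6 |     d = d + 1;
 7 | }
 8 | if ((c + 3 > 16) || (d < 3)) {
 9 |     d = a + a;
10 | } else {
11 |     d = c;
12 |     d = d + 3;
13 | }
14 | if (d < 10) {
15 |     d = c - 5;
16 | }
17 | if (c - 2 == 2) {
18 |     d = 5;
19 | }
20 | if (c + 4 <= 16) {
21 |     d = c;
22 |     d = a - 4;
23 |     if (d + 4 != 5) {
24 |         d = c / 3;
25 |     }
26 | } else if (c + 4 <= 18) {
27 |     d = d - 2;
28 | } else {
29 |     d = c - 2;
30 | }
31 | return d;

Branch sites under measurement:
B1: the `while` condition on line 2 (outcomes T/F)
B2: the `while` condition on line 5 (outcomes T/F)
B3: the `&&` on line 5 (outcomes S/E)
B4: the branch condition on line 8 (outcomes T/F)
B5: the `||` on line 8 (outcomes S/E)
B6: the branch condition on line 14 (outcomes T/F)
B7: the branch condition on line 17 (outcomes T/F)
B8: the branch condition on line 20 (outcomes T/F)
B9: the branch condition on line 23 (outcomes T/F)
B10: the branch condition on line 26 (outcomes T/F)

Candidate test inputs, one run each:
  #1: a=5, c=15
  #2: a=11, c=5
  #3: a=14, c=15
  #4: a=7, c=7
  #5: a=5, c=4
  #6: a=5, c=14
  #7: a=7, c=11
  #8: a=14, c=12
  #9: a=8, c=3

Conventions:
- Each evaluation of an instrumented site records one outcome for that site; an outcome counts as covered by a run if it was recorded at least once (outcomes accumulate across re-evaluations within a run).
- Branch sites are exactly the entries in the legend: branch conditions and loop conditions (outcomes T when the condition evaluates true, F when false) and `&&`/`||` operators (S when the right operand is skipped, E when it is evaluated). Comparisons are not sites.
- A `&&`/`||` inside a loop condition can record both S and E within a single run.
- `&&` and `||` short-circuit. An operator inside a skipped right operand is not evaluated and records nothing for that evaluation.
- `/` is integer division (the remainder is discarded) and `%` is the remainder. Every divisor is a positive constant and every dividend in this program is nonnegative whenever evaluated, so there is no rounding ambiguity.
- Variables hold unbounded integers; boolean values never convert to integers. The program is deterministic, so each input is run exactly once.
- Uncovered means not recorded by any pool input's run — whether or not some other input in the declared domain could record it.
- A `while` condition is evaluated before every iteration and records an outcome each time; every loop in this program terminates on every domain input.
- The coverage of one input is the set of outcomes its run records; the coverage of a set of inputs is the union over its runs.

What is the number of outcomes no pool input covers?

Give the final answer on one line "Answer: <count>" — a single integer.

input #1 (a=5, c=15): covers B1=T, B1=F, B2=T, B2=F, B3=S, B3=E, B4=T, B5=S, B6=F, B7=F, B8=F, B10=F
input #2 (a=11, c=5): covers B1=T, B1=F, B2=T, B2=F, B3=S, B3=E, B4=T, B5=E, B6=F, B7=F, B8=T, B9=T
input #3 (a=14, c=15): covers B1=T, B1=F, B2=T, B2=F, B3=S, B3=E, B4=T, B5=S, B6=F, B7=F, B8=F, B10=F
input #4 (a=7, c=7): covers B1=T, B1=F, B2=T, B2=F, B3=S, B3=E, B4=T, B5=E, B6=F, B7=F, B8=T, B9=T
input #5 (a=5, c=4): covers B1=T, B1=F, B2=T, B2=F, B3=S, B3=E, B4=T, B5=E, B6=F, B7=T, B8=T, B9=F
input #6 (a=5, c=14): covers B1=T, B1=F, B2=T, B2=F, B3=S, B3=E, B4=T, B5=S, B6=F, B7=F, B8=F, B10=T
input #7 (a=7, c=11): covers B1=T, B1=F, B2=T, B2=F, B3=S, B3=E, B4=T, B5=E, B6=F, B7=F, B8=T, B9=T
input #8 (a=14, c=12): covers B1=T, B1=F, B2=T, B2=F, B3=S, B3=E, B4=T, B5=E, B6=F, B7=F, B8=T, B9=T
input #9 (a=8, c=3): covers B1=T, B1=F, B2=T, B2=F, B3=S, B3=E, B4=T, B5=E, B6=F, B7=F, B8=T, B9=T
union over the pool: B1=T, B1=F, B2=T, B2=F, B3=S, B3=E, B4=T, B5=S, B5=E, B6=F, B7=T, B7=F, B8=T, B8=F, B9=T, B9=F, B10=T, B10=F
uncovered (2 of 20): B4=F, B6=T

Answer: 2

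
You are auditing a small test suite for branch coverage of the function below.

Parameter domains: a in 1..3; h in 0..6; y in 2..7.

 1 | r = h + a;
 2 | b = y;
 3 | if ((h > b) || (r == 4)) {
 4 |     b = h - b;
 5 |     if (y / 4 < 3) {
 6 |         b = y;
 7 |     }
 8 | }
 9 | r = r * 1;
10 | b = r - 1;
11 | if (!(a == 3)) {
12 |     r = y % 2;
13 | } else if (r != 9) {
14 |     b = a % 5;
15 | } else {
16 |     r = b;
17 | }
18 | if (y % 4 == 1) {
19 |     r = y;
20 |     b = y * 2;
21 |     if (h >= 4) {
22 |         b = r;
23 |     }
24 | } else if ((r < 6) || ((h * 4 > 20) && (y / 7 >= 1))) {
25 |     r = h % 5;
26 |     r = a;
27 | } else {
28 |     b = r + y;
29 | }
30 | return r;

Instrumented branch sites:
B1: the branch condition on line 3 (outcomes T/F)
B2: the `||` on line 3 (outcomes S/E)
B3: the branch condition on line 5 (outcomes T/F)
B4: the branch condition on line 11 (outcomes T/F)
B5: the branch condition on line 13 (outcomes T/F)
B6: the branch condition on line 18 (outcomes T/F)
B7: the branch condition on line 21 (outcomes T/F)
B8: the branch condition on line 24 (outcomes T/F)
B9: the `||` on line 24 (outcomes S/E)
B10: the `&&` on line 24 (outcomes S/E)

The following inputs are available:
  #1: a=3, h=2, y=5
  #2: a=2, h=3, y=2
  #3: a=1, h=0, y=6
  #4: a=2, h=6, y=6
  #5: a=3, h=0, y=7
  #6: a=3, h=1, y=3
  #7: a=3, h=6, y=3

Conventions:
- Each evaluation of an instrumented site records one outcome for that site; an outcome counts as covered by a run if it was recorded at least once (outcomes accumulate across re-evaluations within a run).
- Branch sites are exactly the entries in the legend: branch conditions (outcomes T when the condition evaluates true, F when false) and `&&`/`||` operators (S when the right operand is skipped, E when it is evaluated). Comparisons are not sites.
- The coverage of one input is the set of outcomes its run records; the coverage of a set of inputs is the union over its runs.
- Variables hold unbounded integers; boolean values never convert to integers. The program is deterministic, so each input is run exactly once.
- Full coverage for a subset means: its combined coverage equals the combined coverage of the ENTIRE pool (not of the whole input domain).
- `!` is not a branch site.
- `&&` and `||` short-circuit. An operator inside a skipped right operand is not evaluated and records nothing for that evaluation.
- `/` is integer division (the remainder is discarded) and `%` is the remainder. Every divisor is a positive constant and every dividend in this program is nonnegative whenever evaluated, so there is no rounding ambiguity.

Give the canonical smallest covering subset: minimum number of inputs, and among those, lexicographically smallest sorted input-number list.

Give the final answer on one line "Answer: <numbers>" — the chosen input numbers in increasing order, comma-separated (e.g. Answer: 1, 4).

test 1 (a=3, h=2, y=5) fires B2->E, B1->F, B4->F, B5->T, B6->T, B7->F; hits B1=F, B2=E, B4=F, B5=T, B6=T, B7=F
test 2 (a=2, h=3, y=2) fires B2->S, B1->T, B3->T, B4->T, B6->F, B9->S, B8->T; hits B1=T, B2=S, B3=T, B4=T, B6=F, B8=T, B9=S
test 3 (a=1, h=0, y=6) fires B2->E, B1->F, B4->T, B6->F, B9->S, B8->T; hits B1=F, B2=E, B4=T, B6=F, B8=T, B9=S
test 4 (a=2, h=6, y=6) fires B2->E, B1->F, B4->T, B6->F, B9->S, B8->T; hits B1=F, B2=E, B4=T, B6=F, B8=T, B9=S
test 5 (a=3, h=0, y=7) fires B2->E, B1->F, B4->F, B5->T, B6->F, B9->S, B8->T; hits B1=F, B2=E, B4=F, B5=T, B6=F, B8=T, B9=S
test 6 (a=3, h=1, y=3) fires B2->E, B1->T, B3->T, B4->F, B5->T, B6->F, B9->S, B8->T; hits B1=T, B2=E, B3=T, B4=F, B5=T, B6=F, B8=T, B9=S
test 7 (a=3, h=6, y=3) fires B2->S, B1->T, B3->T, B4->F, B5->F, B6->F, B9->E, B10->E, B8->F; hits B1=T, B2=S, B3=T, B4=F, B5=F, B6=F, B8=F, B9=E, B10=E
pool-wide coverage (17 outcomes): B1=T, B1=F, B2=S, B2=E, B3=T, B4=T, B4=F, B5=T, B5=F, B6=T, B6=F, B7=F, B8=T, B8=F, B9=S, B9=E, B10=E
no size-1 subset reaches all 17 outcomes (best union: 9/17)
no size-2 subset reaches all 17 outcomes (best union: 14/17)
the canonical winner is {1, 2, 7}: size 3, full 17-outcome coverage, earliest index list among size-3 covers

Answer: 1, 2, 7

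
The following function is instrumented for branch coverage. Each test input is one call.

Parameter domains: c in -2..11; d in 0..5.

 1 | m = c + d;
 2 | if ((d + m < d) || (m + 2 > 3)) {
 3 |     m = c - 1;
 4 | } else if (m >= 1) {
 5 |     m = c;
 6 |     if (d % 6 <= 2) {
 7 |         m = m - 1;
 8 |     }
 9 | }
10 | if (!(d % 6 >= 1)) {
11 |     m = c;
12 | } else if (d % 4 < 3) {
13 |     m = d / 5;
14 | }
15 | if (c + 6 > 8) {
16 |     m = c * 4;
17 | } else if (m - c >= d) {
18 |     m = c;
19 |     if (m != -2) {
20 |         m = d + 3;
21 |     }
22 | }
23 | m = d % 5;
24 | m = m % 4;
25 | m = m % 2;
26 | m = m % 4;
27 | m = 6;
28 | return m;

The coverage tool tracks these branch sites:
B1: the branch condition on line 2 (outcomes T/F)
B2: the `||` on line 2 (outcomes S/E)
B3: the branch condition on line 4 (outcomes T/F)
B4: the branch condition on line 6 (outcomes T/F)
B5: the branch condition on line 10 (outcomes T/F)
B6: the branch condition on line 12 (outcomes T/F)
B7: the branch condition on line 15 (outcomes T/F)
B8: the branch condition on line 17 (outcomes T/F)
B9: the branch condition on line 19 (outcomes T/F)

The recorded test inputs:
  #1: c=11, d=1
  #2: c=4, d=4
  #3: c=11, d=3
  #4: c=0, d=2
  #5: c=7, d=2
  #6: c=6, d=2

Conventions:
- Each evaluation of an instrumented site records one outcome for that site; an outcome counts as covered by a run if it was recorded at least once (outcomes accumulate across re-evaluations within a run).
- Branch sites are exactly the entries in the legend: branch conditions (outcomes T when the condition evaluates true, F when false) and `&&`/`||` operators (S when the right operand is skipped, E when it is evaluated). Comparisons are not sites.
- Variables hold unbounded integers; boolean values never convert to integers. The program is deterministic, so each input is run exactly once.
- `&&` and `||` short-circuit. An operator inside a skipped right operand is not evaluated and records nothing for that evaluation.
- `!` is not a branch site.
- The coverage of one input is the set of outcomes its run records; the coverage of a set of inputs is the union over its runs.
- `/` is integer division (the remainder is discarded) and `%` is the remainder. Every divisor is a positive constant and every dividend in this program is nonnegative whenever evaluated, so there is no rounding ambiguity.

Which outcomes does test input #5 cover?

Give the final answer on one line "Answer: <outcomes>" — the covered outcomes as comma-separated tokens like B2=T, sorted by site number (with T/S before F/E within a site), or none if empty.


Event log for input #5 (c=7, d=2):
  B2->E, B1->T, B5->F, B6->T, B7->T
distinct outcomes covered: B1=T, B2=E, B5=F, B6=T, B7=T
Answer: B1=T, B2=E, B5=F, B6=T, B7=T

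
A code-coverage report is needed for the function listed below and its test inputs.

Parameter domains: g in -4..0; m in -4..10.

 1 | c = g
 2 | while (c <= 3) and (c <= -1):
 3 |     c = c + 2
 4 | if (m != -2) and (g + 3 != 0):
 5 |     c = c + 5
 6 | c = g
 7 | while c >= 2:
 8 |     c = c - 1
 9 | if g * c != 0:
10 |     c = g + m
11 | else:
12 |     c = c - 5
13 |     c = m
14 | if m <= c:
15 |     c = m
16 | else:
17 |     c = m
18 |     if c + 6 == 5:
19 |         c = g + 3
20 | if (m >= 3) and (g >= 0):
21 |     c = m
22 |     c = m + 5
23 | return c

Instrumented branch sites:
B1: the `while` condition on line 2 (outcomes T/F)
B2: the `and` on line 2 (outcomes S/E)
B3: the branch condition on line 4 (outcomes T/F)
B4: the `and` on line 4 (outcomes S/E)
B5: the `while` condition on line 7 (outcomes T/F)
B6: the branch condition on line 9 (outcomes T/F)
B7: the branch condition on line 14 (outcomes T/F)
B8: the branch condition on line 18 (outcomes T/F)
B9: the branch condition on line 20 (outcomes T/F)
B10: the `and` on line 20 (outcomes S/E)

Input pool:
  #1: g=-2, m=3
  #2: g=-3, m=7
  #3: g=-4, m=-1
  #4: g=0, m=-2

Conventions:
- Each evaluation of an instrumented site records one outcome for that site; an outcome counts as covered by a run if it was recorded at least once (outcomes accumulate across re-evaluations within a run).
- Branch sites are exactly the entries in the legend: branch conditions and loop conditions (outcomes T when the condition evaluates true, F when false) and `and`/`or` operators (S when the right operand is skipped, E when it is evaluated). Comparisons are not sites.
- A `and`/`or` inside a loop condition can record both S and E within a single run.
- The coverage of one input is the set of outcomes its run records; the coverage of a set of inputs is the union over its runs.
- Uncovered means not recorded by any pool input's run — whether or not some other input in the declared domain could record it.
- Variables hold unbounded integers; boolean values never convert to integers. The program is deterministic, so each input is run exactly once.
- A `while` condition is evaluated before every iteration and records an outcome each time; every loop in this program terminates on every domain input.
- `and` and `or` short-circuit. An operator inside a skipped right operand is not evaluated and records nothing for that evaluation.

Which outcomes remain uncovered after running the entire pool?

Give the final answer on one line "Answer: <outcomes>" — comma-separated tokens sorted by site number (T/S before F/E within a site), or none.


input #1, g=-2, m=3: outcomes B1=T, B1=F, B2=E, B3=T, B4=E, B5=F, B6=T, B7=F, B8=F, B9=F, B10=E
input #2, g=-3, m=7: outcomes B1=T, B1=F, B2=E, B3=F, B4=E, B5=F, B6=T, B7=F, B8=F, B9=F, B10=E
input #3, g=-4, m=-1: outcomes B1=T, B1=F, B2=E, B3=T, B4=E, B5=F, B6=T, B7=F, B8=T, B9=F, B10=S
input #4, g=0, m=-2: outcomes B1=F, B2=E, B3=F, B4=S, B5=F, B6=F, B7=T, B9=F, B10=S
union over the pool: B1=T, B1=F, B2=E, B3=T, B3=F, B4=S, B4=E, B5=F, B6=T, B6=F, B7=T, B7=F, B8=T, B8=F, B9=F, B10=S, B10=E
uncovered (3 of 20): B2=S, B5=T, B9=T
Answer: B2=S, B5=T, B9=T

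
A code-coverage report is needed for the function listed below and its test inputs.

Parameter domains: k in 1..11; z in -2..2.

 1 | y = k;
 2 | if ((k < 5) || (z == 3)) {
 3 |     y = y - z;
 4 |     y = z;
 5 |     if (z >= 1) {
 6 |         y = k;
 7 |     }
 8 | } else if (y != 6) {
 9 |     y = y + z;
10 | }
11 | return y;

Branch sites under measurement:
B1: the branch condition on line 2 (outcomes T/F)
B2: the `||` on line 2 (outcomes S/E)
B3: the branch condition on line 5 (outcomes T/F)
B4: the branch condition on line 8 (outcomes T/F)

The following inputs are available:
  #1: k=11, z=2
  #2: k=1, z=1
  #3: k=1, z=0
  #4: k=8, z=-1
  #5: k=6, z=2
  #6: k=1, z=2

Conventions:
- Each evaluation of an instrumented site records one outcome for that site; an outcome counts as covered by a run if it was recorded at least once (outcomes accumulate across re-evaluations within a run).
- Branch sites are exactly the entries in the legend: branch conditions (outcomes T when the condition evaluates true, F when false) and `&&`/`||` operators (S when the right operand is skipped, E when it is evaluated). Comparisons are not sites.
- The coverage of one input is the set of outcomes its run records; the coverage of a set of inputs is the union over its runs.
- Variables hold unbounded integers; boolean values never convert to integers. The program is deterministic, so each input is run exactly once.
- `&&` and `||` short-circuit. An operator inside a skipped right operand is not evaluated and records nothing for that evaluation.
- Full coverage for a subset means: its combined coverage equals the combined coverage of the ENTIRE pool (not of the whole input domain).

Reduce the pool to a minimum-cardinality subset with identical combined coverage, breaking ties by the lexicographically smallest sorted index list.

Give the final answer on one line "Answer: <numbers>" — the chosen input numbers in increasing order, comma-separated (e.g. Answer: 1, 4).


run #1 (k=11, z=2) runs B2->E, B1->F, B4->T; records B1=F, B2=E, B4=T
run #2 (k=1, z=1) runs B2->S, B1->T, B3->T; records B1=T, B2=S, B3=T
run #3 (k=1, z=0) runs B2->S, B1->T, B3->F; records B1=T, B2=S, B3=F
run #4 (k=8, z=-1) runs B2->E, B1->F, B4->T; records B1=F, B2=E, B4=T
run #5 (k=6, z=2) runs B2->E, B1->F, B4->F; records B1=F, B2=E, B4=F
run #6 (k=1, z=2) runs B2->S, B1->T, B3->T; records B1=T, B2=S, B3=T
the full pool covers 8 outcomes: B1=T, B1=F, B2=S, B2=E, B3=T, B3=F, B4=T, B4=F
size 1 is not enough: best union over all size-1 subsets is 3/8
size 2 is not enough: best union over all size-2 subsets is 6/8
size 3 is not enough: best union over all size-3 subsets is 7/8
size 4: inputs {1, 2, 3, 5} cover all 8 outcomes, and no lexicographically smaller subset of this size does
Answer: 1, 2, 3, 5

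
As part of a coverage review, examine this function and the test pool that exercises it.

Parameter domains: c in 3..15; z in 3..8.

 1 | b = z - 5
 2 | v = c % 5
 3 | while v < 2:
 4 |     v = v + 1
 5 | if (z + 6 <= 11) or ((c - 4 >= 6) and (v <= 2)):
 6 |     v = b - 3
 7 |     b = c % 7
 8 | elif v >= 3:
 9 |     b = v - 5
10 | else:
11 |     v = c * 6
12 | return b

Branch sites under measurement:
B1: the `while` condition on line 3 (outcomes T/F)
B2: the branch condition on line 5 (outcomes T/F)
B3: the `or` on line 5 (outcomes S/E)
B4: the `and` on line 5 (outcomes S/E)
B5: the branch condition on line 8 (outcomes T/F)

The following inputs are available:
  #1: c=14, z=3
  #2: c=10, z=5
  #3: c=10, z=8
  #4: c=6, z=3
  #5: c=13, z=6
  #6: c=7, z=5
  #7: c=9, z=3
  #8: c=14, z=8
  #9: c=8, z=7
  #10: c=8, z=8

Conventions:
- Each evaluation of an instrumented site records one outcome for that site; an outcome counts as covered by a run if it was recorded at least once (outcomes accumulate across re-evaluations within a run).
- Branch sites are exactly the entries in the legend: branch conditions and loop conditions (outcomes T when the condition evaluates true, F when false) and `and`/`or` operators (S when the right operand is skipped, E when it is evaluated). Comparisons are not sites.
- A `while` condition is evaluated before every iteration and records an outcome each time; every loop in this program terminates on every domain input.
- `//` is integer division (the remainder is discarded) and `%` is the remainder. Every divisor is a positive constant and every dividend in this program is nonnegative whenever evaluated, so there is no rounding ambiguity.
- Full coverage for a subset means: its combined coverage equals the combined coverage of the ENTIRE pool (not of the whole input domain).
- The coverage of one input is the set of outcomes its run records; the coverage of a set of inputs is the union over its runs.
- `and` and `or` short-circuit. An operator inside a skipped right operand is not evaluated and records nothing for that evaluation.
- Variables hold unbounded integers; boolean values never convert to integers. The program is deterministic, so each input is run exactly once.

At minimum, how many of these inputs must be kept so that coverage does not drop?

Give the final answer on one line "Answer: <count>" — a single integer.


input #1 (c=14, z=3): events B1->F, B3->S, B2->T; covers B1=F, B2=T, B3=S
input #2 (c=10, z=5): events B1->T, B1->T, B1->F, B3->S, B2->T; covers B1=T, B1=F, B2=T, B3=S
input #3 (c=10, z=8): events B1->T, B1->T, B1->F, B3->E, B4->E, B2->T; covers B1=T, B1=F, B2=T, B3=E, B4=E
input #4 (c=6, z=3): events B1->T, B1->F, B3->S, B2->T; covers B1=T, B1=F, B2=T, B3=S
input #5 (c=13, z=6): events B1->F, B3->E, B4->E, B2->F, B5->T; covers B1=F, B2=F, B3=E, B4=E, B5=T
input #6 (c=7, z=5): events B1->F, B3->S, B2->T; covers B1=F, B2=T, B3=S
input #7 (c=9, z=3): events B1->F, B3->S, B2->T; covers B1=F, B2=T, B3=S
input #8 (c=14, z=8): events B1->F, B3->E, B4->E, B2->F, B5->T; covers B1=F, B2=F, B3=E, B4=E, B5=T
input #9 (c=8, z=7): events B1->F, B3->E, B4->S, B2->F, B5->T; covers B1=F, B2=F, B3=E, B4=S, B5=T
input #10 (c=8, z=8): events B1->F, B3->E, B4->S, B2->F, B5->T; covers B1=F, B2=F, B3=E, B4=S, B5=T
the full pool covers 9 outcomes: B1=T, B1=F, B2=T, B2=F, B3=S, B3=E, B4=S, B4=E, B5=T
no size-1 subset reaches all 9 outcomes (best union: 5/9)
no size-2 subset reaches all 9 outcomes (best union: 8/9)
the canonical winner is {1, 3, 9}: size 3, full 9-outcome coverage, earliest index list among size-3 covers
Answer: 3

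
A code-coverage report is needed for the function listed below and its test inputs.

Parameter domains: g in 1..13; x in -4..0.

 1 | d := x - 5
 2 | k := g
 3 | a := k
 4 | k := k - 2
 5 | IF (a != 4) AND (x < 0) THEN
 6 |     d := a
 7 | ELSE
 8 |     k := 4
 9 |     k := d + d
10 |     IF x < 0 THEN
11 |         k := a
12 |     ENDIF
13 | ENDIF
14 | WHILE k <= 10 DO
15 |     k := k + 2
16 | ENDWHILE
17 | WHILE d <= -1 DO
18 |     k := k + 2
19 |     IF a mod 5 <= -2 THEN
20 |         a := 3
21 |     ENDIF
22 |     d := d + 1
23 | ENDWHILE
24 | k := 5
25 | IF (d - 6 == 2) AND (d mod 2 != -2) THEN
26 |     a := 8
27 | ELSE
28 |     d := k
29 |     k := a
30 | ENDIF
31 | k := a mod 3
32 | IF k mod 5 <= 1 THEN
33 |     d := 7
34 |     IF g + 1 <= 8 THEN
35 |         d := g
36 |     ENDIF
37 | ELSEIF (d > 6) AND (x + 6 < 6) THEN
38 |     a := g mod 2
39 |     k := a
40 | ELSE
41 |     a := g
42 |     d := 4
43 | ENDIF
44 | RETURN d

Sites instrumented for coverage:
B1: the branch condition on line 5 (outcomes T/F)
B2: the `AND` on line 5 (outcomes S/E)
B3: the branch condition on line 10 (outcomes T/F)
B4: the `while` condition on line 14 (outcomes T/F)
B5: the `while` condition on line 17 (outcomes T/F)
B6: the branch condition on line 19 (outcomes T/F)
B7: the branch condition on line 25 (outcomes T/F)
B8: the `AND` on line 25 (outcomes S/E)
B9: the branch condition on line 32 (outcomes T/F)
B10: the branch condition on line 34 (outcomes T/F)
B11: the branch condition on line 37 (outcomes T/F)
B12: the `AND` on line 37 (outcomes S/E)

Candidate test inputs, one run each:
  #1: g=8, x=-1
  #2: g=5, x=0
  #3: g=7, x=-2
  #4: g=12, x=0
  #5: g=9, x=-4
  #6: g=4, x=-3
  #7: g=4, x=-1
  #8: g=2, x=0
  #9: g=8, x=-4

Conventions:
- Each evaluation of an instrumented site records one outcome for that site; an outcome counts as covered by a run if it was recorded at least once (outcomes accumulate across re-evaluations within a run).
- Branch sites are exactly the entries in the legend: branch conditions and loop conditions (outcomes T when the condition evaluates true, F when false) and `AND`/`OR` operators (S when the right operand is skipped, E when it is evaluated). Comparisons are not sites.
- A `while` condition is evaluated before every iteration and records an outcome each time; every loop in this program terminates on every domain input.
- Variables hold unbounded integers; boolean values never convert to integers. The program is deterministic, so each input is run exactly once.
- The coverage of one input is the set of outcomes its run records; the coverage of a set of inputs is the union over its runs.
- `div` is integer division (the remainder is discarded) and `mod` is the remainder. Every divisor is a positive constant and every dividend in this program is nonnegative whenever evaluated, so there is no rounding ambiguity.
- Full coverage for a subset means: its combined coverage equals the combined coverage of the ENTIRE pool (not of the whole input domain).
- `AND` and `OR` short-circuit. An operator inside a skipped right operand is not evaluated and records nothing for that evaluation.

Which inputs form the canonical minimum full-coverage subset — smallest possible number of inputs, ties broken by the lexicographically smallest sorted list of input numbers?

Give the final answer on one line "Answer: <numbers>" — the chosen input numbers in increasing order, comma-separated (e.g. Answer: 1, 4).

run #1 (g=8, x=-1) records B1=T, B2=E, B4=T, B4=F, B5=F, B7=T, B8=E, B9=F, B11=T, B12=E
run #2 (g=5, x=0) records B1=F, B2=E, B3=F, B4=T, B4=F, B5=T, B5=F, B6=F, B7=F, B8=S, B9=F, B11=F, B12=S
run #3 (g=7, x=-2) records B1=T, B2=E, B4=T, B4=F, B5=F, B7=F, B8=S, B9=T, B10=T
run #4 (g=12, x=0) records B1=F, B2=E, B3=F, B4=T, B4=F, B5=T, B5=F, B6=F, B7=F, B8=S, B9=T, B10=F
run #5 (g=9, x=-4) records B1=T, B2=E, B4=T, B4=F, B5=F, B7=F, B8=S, B9=T, B10=F
run #6 (g=4, x=-3) records B1=F, B2=S, B3=T, B4=T, B4=F, B5=T, B5=F, B6=F, B7=F, B8=S, B9=T, B10=T
run #7 (g=4, x=-1) records B1=F, B2=S, B3=T, B4=T, B4=F, B5=T, B5=F, B6=F, B7=F, B8=S, B9=T, B10=T
run #8 (g=2, x=0) records B1=F, B2=E, B3=F, B4=T, B4=F, B5=T, B5=F, B6=F, B7=F, B8=S, B9=F, B11=F, B12=S
run #9 (g=8, x=-4) records B1=T, B2=E, B4=T, B4=F, B5=F, B7=T, B8=E, B9=F, B11=T, B12=E
together the pool reaches 23 outcomes: B1=T, B1=F, B2=S, B2=E, B3=T, B3=F, B4=T, B4=F, B5=T, B5=F, B6=F, B7=T, B7=F, B8=S, B8=E, B9=T, B9=F, B10=T, B10=F, B11=T, B11=F, B12=S, B12=E
checked all size-1 subsets: none covers 23 outcomes (max 13/23)
checked all size-2 subsets: none covers 23 outcomes (max 19/23)
checked all size-3 subsets: none covers 23 outcomes (max 22/23)
at size 4, {1, 2, 4, 6} reaches all 23 outcomes; every lexicographically earlier size-4 subset fails

Answer: 1, 2, 4, 6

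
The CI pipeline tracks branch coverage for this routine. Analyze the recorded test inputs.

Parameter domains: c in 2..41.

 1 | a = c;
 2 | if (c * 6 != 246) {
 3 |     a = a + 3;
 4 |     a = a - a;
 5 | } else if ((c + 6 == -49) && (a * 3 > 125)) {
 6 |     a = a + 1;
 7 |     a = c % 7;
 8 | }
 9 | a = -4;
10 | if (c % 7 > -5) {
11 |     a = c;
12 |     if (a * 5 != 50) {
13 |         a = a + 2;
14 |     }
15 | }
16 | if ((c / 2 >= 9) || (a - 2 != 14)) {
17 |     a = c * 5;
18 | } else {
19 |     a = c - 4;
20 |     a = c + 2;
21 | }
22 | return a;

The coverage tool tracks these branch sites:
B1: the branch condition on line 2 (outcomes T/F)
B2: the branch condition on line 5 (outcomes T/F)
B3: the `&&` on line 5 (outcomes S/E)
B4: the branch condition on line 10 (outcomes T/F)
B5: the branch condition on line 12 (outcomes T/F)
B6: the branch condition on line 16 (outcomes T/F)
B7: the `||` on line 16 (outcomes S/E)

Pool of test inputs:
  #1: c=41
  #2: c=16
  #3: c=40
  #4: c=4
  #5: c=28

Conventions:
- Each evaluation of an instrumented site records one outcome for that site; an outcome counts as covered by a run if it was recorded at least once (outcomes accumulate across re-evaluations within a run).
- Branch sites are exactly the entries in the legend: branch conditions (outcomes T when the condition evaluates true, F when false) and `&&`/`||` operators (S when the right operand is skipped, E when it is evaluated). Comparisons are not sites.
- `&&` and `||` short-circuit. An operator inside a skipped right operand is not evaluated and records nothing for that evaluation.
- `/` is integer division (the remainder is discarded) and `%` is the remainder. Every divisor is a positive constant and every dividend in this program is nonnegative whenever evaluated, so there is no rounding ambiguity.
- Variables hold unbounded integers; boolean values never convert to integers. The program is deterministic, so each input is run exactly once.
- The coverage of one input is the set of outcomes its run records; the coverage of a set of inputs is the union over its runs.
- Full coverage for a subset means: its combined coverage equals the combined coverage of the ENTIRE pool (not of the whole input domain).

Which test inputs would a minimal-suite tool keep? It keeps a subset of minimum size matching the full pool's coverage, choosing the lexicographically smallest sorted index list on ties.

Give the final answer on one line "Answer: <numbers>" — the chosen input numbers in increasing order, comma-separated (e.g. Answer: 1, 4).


run #1 (c=41) runs B1->F, B3->S, B2->F, B4->T, B5->T, B7->S, B6->T; records B1=F, B2=F, B3=S, B4=T, B5=T, B6=T, B7=S
run #2 (c=16) runs B1->T, B4->T, B5->T, B7->E, B6->T; records B1=T, B4=T, B5=T, B6=T, B7=E
run #3 (c=40) runs B1->T, B4->T, B5->T, B7->S, B6->T; records B1=T, B4=T, B5=T, B6=T, B7=S
run #4 (c=4) runs B1->T, B4->T, B5->T, B7->E, B6->T; records B1=T, B4=T, B5=T, B6=T, B7=E
run #5 (c=28) runs B1->T, B4->T, B5->T, B7->S, B6->T; records B1=T, B4=T, B5=T, B6=T, B7=S
the full pool covers 9 outcomes: B1=T, B1=F, B2=F, B3=S, B4=T, B5=T, B6=T, B7=S, B7=E
checked all size-1 subsets: none covers 9 outcomes (max 7/9)
at size 2, {1, 2} reaches all 9 outcomes; every lexicographically earlier size-2 subset fails
Answer: 1, 2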